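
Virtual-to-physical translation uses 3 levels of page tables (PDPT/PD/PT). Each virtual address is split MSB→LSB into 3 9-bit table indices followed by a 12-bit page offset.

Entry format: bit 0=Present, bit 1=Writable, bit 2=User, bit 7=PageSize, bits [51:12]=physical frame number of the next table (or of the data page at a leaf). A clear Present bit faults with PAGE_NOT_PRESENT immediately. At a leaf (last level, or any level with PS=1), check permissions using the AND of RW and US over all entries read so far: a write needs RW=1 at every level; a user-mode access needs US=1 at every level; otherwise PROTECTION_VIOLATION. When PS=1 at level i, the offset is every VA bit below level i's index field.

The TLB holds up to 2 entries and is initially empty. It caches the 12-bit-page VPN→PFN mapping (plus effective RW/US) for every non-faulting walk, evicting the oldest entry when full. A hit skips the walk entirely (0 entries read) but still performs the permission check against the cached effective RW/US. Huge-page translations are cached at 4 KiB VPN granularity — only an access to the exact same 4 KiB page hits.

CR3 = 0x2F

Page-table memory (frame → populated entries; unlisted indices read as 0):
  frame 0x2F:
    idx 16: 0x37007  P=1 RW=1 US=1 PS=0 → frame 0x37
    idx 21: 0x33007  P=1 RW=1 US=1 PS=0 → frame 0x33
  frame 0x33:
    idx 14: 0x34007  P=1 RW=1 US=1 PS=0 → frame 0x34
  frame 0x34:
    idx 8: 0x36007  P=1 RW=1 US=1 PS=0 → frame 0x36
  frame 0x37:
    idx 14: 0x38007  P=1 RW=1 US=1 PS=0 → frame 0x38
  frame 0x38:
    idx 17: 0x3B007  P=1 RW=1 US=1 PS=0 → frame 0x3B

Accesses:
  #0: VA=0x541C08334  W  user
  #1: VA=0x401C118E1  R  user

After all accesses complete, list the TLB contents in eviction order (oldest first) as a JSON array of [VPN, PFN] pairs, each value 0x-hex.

Walk each access:
#0 VA=0x541C08334 (w,user):
  L0 @0x2F[21] → 0x33007  P=1,RW=1,US=1,PS=0
  L1 @0x33[14] → 0x34007  P=1,RW=1,US=1,PS=0
  L2 @0x34[8] → 0x36007  P=1,RW=1,US=1,PS=0
  → PA=0x36334  (3 entries read)
#1 VA=0x401C118E1 (r,user):
  L0 @0x2F[16] → 0x37007  P=1,RW=1,US=1,PS=0
  L1 @0x37[14] → 0x38007  P=1,RW=1,US=1,PS=0
  L2 @0x38[17] → 0x3B007  P=1,RW=1,US=1,PS=0
  → PA=0x3B8E1  (3 entries read)

TLB: [["0x541C08", "0x36"], ["0x401C11", "0x3B"]]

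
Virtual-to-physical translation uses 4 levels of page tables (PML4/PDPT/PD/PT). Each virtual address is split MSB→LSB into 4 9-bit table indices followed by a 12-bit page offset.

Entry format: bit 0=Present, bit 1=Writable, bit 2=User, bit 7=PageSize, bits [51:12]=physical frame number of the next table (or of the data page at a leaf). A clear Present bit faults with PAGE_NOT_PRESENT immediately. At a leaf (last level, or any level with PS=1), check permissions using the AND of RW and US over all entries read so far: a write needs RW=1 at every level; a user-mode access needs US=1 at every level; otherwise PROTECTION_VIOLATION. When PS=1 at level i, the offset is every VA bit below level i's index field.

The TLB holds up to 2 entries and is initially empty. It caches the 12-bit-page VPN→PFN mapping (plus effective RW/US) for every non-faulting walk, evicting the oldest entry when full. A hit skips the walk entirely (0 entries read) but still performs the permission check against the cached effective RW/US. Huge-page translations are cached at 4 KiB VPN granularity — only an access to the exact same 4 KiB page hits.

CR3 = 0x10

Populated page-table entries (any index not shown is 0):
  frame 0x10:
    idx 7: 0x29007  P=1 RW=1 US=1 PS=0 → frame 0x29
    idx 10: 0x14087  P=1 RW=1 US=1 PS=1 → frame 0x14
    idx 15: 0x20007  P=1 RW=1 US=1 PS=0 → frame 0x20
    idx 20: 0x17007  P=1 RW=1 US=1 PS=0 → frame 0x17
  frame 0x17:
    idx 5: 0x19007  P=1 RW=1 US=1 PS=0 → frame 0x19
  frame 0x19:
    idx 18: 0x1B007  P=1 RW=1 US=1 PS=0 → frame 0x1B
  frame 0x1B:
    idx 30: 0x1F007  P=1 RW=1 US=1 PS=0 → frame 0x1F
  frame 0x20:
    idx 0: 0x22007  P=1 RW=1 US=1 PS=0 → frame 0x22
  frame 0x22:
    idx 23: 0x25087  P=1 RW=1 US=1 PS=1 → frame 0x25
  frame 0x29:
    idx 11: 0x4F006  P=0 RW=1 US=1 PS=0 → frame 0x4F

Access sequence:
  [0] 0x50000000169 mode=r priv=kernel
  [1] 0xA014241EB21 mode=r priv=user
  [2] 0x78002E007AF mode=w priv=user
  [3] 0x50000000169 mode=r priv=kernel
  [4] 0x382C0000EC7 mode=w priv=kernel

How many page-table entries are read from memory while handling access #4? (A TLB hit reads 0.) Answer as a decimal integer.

Walk each access:
#0 VA=0x50000000169 (r,kernel):
  L0 @0x10[10] → 0x14087  P=1,RW=1,US=1,PS=1
  → PA=0x14169 (huge @L0)  (1 entries read)
#1 VA=0xA014241EB21 (r,user):
  L0 @0x10[20] → 0x17007  P=1,RW=1,US=1,PS=0
  L1 @0x17[5] → 0x19007  P=1,RW=1,US=1,PS=0
  L2 @0x19[18] → 0x1B007  P=1,RW=1,US=1,PS=0
  L3 @0x1B[30] → 0x1F007  P=1,RW=1,US=1,PS=0
  → PA=0x1FB21  (4 entries read)
#2 VA=0x78002E007AF (w,user):
  L0 @0x10[15] → 0x20007  P=1,RW=1,US=1,PS=0
  L1 @0x20[0] → 0x22007  P=1,RW=1,US=1,PS=0
  L2 @0x22[23] → 0x25087  P=1,RW=1,US=1,PS=1
  → PA=0x257AF (huge @L2)  (3 entries read)
#3 VA=0x50000000169 (r,kernel):
  L0 @0x10[10] → 0x14087  P=1,RW=1,US=1,PS=1
  → PA=0x14169 (huge @L0)  (1 entries read)
#4 VA=0x382C0000EC7 (w,kernel):
  L0 @0x10[7] → 0x29007  P=1,RW=1,US=1,PS=0
  L1 @0x29[11] → 0x4F006  P=0,RW=1,US=1,PS=0
  → PAGE_NOT_PRESENT  (2 entries read)

Entries read for #4: 2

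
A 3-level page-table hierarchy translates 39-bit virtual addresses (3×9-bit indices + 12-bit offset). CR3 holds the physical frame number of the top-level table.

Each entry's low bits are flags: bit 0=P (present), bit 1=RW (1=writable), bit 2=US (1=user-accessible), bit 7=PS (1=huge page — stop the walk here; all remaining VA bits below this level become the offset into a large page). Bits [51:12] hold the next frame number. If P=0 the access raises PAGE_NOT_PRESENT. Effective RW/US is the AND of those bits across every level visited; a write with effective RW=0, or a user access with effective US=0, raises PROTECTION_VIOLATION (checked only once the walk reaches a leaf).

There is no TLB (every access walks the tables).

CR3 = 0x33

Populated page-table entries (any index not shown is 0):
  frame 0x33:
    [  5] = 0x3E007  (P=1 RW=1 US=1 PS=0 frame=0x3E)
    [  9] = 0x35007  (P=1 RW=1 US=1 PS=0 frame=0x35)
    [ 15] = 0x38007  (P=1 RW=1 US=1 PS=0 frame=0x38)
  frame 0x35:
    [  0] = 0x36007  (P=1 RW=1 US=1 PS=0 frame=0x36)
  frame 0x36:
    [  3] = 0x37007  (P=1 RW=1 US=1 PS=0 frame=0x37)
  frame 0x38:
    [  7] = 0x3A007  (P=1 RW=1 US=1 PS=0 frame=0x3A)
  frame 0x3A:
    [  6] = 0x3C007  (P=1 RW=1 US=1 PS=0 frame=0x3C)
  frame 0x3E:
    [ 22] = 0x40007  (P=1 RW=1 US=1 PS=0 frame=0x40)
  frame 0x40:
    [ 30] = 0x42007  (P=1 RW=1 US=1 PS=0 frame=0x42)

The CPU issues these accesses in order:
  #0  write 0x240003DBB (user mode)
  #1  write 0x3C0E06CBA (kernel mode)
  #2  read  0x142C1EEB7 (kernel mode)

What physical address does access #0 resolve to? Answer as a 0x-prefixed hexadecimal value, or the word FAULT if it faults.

Walk each access:
#0 VA=0x240003DBB (w,user):
  lvl0: tbl 0x33, slot 9 ⇒ 0x35007 (P1/RW1/US1/PS0)
  lvl1: tbl 0x35, slot 0 ⇒ 0x36007 (P1/RW1/US1/PS0)
  lvl2: tbl 0x36, slot 3 ⇒ 0x37007 (P1/RW1/US1/PS0)
  ⇒ phys 0x37DBB  [3 reads]
#1 VA=0x3C0E06CBA (w,kernel):
  lvl0: tbl 0x33, slot 15 ⇒ 0x38007 (P1/RW1/US1/PS0)
  lvl1: tbl 0x38, slot 7 ⇒ 0x3A007 (P1/RW1/US1/PS0)
  lvl2: tbl 0x3A, slot 6 ⇒ 0x3C007 (P1/RW1/US1/PS0)
  ⇒ phys 0x3CCBA  [3 reads]
#2 VA=0x142C1EEB7 (r,kernel):
  lvl0: tbl 0x33, slot 5 ⇒ 0x3E007 (P1/RW1/US1/PS0)
  lvl1: tbl 0x3E, slot 22 ⇒ 0x40007 (P1/RW1/US1/PS0)
  lvl2: tbl 0x40, slot 30 ⇒ 0x42007 (P1/RW1/US1/PS0)
  ⇒ phys 0x42EB7  [3 reads]

Access #0 PA: 0x37DBB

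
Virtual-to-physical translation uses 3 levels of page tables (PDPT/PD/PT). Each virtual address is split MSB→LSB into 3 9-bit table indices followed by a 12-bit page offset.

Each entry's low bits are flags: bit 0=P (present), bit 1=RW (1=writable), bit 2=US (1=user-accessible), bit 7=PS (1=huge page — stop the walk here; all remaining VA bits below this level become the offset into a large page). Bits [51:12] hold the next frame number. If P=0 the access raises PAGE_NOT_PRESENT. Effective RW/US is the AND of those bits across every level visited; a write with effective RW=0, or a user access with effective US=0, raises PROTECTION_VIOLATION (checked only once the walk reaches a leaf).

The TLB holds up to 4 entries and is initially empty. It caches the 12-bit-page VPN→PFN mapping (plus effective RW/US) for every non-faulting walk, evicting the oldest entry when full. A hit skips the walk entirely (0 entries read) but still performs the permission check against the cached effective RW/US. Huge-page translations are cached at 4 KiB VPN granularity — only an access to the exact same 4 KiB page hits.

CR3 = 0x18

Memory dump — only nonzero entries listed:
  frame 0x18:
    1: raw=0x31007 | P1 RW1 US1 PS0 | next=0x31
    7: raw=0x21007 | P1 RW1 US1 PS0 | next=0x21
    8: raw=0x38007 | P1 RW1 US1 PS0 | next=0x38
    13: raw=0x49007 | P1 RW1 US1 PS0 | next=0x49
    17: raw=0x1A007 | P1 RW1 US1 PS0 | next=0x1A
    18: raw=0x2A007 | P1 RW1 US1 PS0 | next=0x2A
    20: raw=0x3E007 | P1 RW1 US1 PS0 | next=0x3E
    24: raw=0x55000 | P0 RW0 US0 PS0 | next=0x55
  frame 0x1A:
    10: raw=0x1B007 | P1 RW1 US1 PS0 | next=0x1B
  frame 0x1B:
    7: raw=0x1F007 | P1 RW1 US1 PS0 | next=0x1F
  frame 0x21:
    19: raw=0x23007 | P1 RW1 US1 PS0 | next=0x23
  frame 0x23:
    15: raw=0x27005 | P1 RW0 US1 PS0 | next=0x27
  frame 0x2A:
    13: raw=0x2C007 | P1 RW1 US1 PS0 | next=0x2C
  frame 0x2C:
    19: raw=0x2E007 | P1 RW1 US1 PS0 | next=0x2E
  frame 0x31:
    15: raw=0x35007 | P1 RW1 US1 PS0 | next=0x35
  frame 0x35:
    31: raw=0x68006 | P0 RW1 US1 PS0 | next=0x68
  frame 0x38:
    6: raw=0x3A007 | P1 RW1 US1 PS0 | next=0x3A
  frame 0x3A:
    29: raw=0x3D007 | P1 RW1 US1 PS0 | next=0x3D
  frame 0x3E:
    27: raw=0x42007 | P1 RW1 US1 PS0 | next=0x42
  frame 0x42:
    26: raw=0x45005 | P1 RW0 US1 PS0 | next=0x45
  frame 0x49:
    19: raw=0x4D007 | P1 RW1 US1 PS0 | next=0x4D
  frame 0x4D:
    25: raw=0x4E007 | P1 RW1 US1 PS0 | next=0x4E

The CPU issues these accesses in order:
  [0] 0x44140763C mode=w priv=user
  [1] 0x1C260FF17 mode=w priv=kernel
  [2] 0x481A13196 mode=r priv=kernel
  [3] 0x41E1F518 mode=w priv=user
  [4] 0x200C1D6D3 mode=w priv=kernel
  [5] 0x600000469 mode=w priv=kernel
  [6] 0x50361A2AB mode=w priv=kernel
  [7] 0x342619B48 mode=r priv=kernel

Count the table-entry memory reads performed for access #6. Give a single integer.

Walk each access:
#0 VA=0x44140763C (w,user):
  L0: frame=0x18 idx=17 entry=0x1A007 [P=1 RW=1 US=1 PS=0]
  L1: frame=0x1A idx=10 entry=0x1B007 [P=1 RW=1 US=1 PS=0]
  L2: frame=0x1B idx=7 entry=0x1F007 [P=1 RW=1 US=1 PS=0]
  ✓ 0x1F63C  — 3 lookups
#1 VA=0x1C260FF17 (w,kernel):
  L0: frame=0x18 idx=7 entry=0x21007 [P=1 RW=1 US=1 PS=0]
  L1: frame=0x21 idx=19 entry=0x23007 [P=1 RW=1 US=1 PS=0]
  L2: frame=0x23 idx=15 entry=0x27005 [P=1 RW=0 US=1 PS=0]
  ✗ PROTECTION_VIOLATION  [3 reads]
#2 VA=0x481A13196 (r,kernel):
  L0: frame=0x18 idx=18 entry=0x2A007 [P=1 RW=1 US=1 PS=0]
  L1: frame=0x2A idx=13 entry=0x2C007 [P=1 RW=1 US=1 PS=0]
  L2: frame=0x2C idx=19 entry=0x2E007 [P=1 RW=1 US=1 PS=0]
  ✓ 0x2E196  — 3 lookups
#3 VA=0x41E1F518 (w,user):
  L0: frame=0x18 idx=1 entry=0x31007 [P=1 RW=1 US=1 PS=0]
  L1: frame=0x31 idx=15 entry=0x35007 [P=1 RW=1 US=1 PS=0]
  L2: frame=0x35 idx=31 entry=0x68006 [P=0 RW=1 US=1 PS=0]
  ✗ PAGE_NOT_PRESENT  [3 reads]
#4 VA=0x200C1D6D3 (w,kernel):
  L0: frame=0x18 idx=8 entry=0x38007 [P=1 RW=1 US=1 PS=0]
  L1: frame=0x38 idx=6 entry=0x3A007 [P=1 RW=1 US=1 PS=0]
  L2: frame=0x3A idx=29 entry=0x3D007 [P=1 RW=1 US=1 PS=0]
  ✓ 0x3D6D3  — 3 lookups
#5 VA=0x600000469 (w,kernel):
  L0: frame=0x18 idx=24 entry=0x55000 [P=0 RW=0 US=0 PS=0]
  ✗ PAGE_NOT_PRESENT  [1 reads]
#6 VA=0x50361A2AB (w,kernel):
  L0: frame=0x18 idx=20 entry=0x3E007 [P=1 RW=1 US=1 PS=0]
  L1: frame=0x3E idx=27 entry=0x42007 [P=1 RW=1 US=1 PS=0]
  L2: frame=0x42 idx=26 entry=0x45005 [P=1 RW=0 US=1 PS=0]
  ✗ PROTECTION_VIOLATION  [3 reads]
#7 VA=0x342619B48 (r,kernel):
  L0: frame=0x18 idx=13 entry=0x49007 [P=1 RW=1 US=1 PS=0]
  L1: frame=0x49 idx=19 entry=0x4D007 [P=1 RW=1 US=1 PS=0]
  L2: frame=0x4D idx=25 entry=0x4E007 [P=1 RW=1 US=1 PS=0]
  ✓ 0x4EB48  — 3 lookups

Entries read for #6: 3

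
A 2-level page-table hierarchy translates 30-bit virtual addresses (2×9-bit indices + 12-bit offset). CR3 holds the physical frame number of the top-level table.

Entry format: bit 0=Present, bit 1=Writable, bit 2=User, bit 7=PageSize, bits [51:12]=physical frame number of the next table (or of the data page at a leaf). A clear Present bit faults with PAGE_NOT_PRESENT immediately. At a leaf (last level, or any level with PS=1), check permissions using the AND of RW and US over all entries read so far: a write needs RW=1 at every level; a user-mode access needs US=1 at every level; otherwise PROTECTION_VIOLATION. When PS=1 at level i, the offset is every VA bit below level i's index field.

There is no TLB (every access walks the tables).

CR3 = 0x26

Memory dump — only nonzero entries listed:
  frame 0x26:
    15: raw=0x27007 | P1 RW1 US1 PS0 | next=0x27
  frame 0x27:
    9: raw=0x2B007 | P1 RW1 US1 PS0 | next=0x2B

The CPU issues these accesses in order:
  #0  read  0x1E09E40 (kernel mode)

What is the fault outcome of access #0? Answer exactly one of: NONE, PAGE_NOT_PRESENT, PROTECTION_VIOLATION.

Trace:
#0 VA=0x1E09E40 (r,kernel):
  L0: frame=0x26 idx=15 entry=0x27007 [P=1 RW=1 US=1 PS=0]
  L1: frame=0x27 idx=9 entry=0x2B007 [P=1 RW=1 US=1 PS=0]
  ✓ 0x2BE40  — 2 lookups

Access #0 fault: NONE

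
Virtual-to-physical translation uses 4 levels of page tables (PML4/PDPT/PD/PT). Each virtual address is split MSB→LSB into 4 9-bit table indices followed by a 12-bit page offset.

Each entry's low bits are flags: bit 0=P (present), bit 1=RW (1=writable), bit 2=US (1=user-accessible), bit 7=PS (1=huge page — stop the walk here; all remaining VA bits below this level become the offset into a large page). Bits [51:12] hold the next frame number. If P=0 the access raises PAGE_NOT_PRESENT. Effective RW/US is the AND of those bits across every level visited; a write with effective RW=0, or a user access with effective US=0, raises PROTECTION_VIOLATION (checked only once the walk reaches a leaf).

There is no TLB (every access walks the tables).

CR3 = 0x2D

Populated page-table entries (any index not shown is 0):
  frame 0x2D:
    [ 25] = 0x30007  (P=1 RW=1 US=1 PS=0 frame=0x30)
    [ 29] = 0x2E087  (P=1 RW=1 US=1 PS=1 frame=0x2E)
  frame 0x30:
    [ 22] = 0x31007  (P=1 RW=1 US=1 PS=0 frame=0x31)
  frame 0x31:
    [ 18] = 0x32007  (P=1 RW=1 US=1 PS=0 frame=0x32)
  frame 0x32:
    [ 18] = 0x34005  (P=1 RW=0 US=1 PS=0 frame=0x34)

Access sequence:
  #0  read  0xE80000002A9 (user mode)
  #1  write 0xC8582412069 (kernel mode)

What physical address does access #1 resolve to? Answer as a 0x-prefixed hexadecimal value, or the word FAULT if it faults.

Walk each access:
#0 VA=0xE80000002A9 (r,user):
  [0] read 0x2D idx=29: raw=0x2E087 flags P=1 W=1 U=1 S=1
  → PA=0x2E2A9 (huge @L0)  (1 entries read)
#1 VA=0xC8582412069 (w,kernel):
  [0] read 0x2D idx=25: raw=0x30007 flags P=1 W=1 U=1 S=0
  [1] read 0x30 idx=22: raw=0x31007 flags P=1 W=1 U=1 S=0
  [2] read 0x31 idx=18: raw=0x32007 flags P=1 W=1 U=1 S=0
  [3] read 0x32 idx=18: raw=0x34005 flags P=1 W=0 U=1 S=0
  ⇒ fault: PROTECTION_VIOLATION  — 4 lookups

Access #1 PA: FAULT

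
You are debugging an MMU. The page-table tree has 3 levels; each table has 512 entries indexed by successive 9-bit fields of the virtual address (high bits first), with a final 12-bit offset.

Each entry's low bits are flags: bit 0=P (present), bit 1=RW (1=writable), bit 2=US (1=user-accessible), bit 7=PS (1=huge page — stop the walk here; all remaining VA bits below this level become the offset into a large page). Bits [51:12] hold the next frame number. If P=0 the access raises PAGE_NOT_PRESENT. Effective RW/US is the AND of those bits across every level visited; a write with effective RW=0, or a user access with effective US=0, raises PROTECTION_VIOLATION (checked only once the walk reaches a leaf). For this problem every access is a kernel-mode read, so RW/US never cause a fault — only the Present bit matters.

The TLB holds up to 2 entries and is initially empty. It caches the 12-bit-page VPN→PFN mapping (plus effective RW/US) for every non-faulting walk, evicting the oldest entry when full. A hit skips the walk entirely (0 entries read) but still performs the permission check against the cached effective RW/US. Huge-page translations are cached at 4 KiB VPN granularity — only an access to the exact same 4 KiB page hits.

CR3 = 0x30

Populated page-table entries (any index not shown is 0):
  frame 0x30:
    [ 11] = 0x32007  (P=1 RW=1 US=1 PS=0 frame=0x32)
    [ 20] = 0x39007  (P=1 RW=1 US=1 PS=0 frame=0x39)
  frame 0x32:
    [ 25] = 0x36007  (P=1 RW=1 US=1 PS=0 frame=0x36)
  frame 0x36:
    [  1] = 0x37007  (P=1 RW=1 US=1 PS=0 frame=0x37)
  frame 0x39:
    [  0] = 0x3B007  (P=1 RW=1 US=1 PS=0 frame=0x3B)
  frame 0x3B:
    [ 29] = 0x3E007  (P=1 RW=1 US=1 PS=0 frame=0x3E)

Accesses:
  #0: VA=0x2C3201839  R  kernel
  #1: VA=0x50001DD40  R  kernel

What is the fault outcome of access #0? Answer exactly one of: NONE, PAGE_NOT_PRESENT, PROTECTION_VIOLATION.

Trace:
#0 VA=0x2C3201839 (r,kernel):
  [0] read 0x30 idx=11: raw=0x32007 flags P=1 W=1 U=1 S=0
  [1] read 0x32 idx=25: raw=0x36007 flags P=1 W=1 U=1 S=0
  [2] read 0x36 idx=1: raw=0x37007 flags P=1 W=1 U=1 S=0
  ⇒ phys 0x37839  [3 reads]
#1 VA=0x50001DD40 (r,kernel):
  [0] read 0x30 idx=20: raw=0x39007 flags P=1 W=1 U=1 S=0
  [1] read 0x39 idx=0: raw=0x3B007 flags P=1 W=1 U=1 S=0
  [2] read 0x3B idx=29: raw=0x3E007 flags P=1 W=1 U=1 S=0
  ⇒ phys 0x3ED40  [3 reads]

Access #0 fault: NONE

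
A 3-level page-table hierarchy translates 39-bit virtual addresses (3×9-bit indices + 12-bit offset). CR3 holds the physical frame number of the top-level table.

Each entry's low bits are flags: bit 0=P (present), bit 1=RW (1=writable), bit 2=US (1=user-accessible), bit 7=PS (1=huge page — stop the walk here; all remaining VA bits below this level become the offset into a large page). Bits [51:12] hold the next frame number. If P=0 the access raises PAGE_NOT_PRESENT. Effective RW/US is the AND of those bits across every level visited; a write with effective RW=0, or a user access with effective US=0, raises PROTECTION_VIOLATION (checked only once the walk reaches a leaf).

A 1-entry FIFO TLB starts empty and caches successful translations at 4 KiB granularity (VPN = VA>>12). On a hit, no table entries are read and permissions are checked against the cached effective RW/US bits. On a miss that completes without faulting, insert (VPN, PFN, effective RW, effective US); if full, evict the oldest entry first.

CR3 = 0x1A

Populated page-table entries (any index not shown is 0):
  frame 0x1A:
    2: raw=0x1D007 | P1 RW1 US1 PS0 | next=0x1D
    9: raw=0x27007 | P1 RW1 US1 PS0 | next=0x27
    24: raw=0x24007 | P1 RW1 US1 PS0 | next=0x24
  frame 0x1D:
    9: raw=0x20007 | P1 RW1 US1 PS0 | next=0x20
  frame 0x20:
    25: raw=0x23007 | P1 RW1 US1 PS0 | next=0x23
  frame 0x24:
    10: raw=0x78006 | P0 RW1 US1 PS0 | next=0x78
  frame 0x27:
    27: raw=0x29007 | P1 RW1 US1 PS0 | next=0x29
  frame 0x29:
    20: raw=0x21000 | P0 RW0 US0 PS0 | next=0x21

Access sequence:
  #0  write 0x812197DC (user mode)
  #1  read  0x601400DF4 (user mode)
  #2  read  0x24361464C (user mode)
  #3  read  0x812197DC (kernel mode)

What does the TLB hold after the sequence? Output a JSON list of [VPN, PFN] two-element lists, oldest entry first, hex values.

Per-access translation:
#0 VA=0x812197DC (w,user):
  L0 @0x1A[2] → 0x1D007  P=1,RW=1,US=1,PS=0
  L1 @0x1D[9] → 0x20007  P=1,RW=1,US=1,PS=0
  L2 @0x20[25] → 0x23007  P=1,RW=1,US=1,PS=0
  → PA=0x237DC  (3 entries read)
#1 VA=0x601400DF4 (r,user):
  L0 @0x1A[24] → 0x24007  P=1,RW=1,US=1,PS=0
  L1 @0x24[10] → 0x78006  P=0,RW=1,US=1,PS=0
  → PAGE_NOT_PRESENT  (2 entries read)
#2 VA=0x24361464C (r,user):
  L0 @0x1A[9] → 0x27007  P=1,RW=1,US=1,PS=0
  L1 @0x27[27] → 0x29007  P=1,RW=1,US=1,PS=0
  L2 @0x29[20] → 0x21000  P=0,RW=0,US=0,PS=0
  → PAGE_NOT_PRESENT  (3 entries read)
#3 VA=0x812197DC (r,kernel):
  TLB hit vpn=0x81219 → PA=0x237DC

TLB: [["0x81219", "0x23"]]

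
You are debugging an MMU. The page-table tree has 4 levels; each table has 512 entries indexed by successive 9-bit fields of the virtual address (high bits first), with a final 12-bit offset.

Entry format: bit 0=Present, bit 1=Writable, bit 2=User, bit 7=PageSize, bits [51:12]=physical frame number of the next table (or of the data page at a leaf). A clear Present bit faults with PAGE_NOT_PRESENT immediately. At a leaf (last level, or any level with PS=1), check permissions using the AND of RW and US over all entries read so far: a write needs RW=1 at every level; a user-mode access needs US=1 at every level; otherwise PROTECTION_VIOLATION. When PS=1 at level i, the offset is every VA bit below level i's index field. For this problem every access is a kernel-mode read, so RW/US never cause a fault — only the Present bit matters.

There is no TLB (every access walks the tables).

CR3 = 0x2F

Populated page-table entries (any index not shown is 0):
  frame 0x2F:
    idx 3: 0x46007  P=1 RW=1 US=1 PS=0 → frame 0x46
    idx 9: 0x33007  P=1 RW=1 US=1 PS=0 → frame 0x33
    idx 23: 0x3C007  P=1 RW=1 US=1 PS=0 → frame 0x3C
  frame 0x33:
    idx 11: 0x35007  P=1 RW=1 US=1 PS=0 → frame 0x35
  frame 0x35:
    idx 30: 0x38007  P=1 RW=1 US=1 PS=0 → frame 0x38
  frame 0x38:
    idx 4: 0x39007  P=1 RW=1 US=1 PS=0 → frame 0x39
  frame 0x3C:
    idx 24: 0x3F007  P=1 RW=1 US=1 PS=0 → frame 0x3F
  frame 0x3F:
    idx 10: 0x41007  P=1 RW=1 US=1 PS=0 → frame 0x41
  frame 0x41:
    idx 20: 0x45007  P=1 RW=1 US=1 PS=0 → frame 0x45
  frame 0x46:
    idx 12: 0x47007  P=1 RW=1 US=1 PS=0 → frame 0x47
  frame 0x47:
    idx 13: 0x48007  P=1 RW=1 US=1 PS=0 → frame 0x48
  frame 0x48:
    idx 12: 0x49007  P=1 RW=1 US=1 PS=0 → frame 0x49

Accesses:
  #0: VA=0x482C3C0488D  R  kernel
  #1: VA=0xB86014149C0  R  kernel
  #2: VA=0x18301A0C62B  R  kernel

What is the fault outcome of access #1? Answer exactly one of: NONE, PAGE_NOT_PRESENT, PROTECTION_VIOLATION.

Walk each access:
#0 VA=0x482C3C0488D (r,kernel):
  [0] read 0x2F idx=9: raw=0x33007 flags P=1 W=1 U=1 S=0
  [1] read 0x33 idx=11: raw=0x35007 flags P=1 W=1 U=1 S=0
  [2] read 0x35 idx=30: raw=0x38007 flags P=1 W=1 U=1 S=0
  [3] read 0x38 idx=4: raw=0x39007 flags P=1 W=1 U=1 S=0
  ✓ 0x3988D  — 4 lookups
#1 VA=0xB86014149C0 (r,kernel):
  [0] read 0x2F idx=23: raw=0x3C007 flags P=1 W=1 U=1 S=0
  [1] read 0x3C idx=24: raw=0x3F007 flags P=1 W=1 U=1 S=0
  [2] read 0x3F idx=10: raw=0x41007 flags P=1 W=1 U=1 S=0
  [3] read 0x41 idx=20: raw=0x45007 flags P=1 W=1 U=1 S=0
  ✓ 0x459C0  — 4 lookups
#2 VA=0x18301A0C62B (r,kernel):
  [0] read 0x2F idx=3: raw=0x46007 flags P=1 W=1 U=1 S=0
  [1] read 0x46 idx=12: raw=0x47007 flags P=1 W=1 U=1 S=0
  [2] read 0x47 idx=13: raw=0x48007 flags P=1 W=1 U=1 S=0
  [3] read 0x48 idx=12: raw=0x49007 flags P=1 W=1 U=1 S=0
  ✓ 0x4962B  — 4 lookups

Access #1 fault: NONE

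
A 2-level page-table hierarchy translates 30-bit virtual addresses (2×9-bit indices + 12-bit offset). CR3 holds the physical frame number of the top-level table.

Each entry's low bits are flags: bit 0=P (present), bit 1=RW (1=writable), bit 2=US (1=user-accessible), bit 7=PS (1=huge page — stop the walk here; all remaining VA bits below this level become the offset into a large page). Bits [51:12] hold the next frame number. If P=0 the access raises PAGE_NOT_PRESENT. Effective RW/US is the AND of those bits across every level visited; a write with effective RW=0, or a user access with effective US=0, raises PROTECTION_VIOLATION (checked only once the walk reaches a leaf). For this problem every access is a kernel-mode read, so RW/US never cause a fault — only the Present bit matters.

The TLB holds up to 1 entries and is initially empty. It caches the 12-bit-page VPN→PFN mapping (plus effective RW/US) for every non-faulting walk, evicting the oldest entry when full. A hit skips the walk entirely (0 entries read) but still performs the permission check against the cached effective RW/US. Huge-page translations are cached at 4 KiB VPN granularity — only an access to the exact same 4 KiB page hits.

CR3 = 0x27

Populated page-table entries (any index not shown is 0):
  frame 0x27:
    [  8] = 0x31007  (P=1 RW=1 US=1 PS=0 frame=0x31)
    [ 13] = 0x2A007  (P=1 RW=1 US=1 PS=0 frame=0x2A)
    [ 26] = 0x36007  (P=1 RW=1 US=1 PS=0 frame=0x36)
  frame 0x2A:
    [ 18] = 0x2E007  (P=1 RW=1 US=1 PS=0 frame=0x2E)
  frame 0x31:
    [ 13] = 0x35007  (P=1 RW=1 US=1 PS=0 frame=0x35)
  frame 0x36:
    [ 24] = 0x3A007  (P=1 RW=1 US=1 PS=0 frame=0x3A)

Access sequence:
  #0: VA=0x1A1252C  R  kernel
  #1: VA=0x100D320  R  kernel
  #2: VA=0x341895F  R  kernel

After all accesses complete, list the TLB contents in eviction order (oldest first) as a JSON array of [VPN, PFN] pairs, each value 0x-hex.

Per-access translation:
#0 VA=0x1A1252C (r,kernel):
  L0 @0x27[13] → 0x2A007  P=1,RW=1,US=1,PS=0
  L1 @0x2A[18] → 0x2E007  P=1,RW=1,US=1,PS=0
  ✓ 0x2E52C  — 2 lookups
#1 VA=0x100D320 (r,kernel):
  L0 @0x27[8] → 0x31007  P=1,RW=1,US=1,PS=0
  L1 @0x31[13] → 0x35007  P=1,RW=1,US=1,PS=0
  ✓ 0x35320  — 2 lookups
#2 VA=0x341895F (r,kernel):
  L0 @0x27[26] → 0x36007  P=1,RW=1,US=1,PS=0
  L1 @0x36[24] → 0x3A007  P=1,RW=1,US=1,PS=0
  ✓ 0x3A95F  — 2 lookups

TLB: [["0x3418", "0x3A"]]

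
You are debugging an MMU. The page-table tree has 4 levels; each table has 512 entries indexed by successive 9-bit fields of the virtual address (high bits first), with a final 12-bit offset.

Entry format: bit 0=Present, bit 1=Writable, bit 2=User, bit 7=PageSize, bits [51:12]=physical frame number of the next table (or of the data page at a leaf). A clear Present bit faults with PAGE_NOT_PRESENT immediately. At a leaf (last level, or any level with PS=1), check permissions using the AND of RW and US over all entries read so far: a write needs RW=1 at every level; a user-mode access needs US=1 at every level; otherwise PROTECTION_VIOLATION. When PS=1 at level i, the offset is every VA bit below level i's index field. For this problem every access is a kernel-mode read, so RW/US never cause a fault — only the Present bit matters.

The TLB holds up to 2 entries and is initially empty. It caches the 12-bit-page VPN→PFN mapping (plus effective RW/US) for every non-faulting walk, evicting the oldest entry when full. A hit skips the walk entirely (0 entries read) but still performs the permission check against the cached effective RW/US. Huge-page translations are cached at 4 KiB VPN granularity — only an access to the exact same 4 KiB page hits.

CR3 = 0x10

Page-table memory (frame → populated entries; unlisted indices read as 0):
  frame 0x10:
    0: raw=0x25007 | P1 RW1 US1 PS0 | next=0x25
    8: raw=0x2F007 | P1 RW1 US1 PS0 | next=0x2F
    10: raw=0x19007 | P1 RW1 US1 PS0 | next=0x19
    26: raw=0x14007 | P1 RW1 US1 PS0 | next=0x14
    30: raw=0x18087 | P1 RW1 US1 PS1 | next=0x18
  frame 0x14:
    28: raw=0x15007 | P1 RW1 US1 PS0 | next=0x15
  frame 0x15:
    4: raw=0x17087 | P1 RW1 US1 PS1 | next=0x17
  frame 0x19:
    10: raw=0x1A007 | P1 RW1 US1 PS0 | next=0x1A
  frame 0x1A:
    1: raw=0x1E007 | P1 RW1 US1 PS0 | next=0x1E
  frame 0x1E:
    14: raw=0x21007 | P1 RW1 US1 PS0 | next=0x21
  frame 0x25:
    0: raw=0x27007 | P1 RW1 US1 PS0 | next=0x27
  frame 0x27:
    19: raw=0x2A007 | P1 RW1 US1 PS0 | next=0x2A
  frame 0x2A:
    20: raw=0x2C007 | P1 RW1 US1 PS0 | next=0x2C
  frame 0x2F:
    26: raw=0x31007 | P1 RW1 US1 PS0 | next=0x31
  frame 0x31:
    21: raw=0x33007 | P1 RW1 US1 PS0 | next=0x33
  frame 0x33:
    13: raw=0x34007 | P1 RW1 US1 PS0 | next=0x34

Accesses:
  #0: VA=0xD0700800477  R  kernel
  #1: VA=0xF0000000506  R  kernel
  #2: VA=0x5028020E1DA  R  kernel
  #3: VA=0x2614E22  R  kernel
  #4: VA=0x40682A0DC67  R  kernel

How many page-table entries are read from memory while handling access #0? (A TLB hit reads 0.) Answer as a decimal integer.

Walk each access:
#0 VA=0xD0700800477 (r,kernel):
  L0 @0x10[26] → 0x14007  P=1,RW=1,US=1,PS=0
  L1 @0x14[28] → 0x15007  P=1,RW=1,US=1,PS=0
  L2 @0x15[4] → 0x17087  P=1,RW=1,US=1,PS=1
  ✓ 0x17477 (huge @L2)  — 3 lookups
#1 VA=0xF0000000506 (r,kernel):
  L0 @0x10[30] → 0x18087  P=1,RW=1,US=1,PS=1
  ✓ 0x18506 (huge @L0)  — 1 lookups
#2 VA=0x5028020E1DA (r,kernel):
  L0 @0x10[10] → 0x19007  P=1,RW=1,US=1,PS=0
  L1 @0x19[10] → 0x1A007  P=1,RW=1,US=1,PS=0
  L2 @0x1A[1] → 0x1E007  P=1,RW=1,US=1,PS=0
  L3 @0x1E[14] → 0x21007  P=1,RW=1,US=1,PS=0
  ✓ 0x211DA  — 4 lookups
#3 VA=0x2614E22 (r,kernel):
  L0 @0x10[0] → 0x25007  P=1,RW=1,US=1,PS=0
  L1 @0x25[0] → 0x27007  P=1,RW=1,US=1,PS=0
  L2 @0x27[19] → 0x2A007  P=1,RW=1,US=1,PS=0
  L3 @0x2A[20] → 0x2C007  P=1,RW=1,US=1,PS=0
  ✓ 0x2CE22  — 4 lookups
#4 VA=0x40682A0DC67 (r,kernel):
  L0 @0x10[8] → 0x2F007  P=1,RW=1,US=1,PS=0
  L1 @0x2F[26] → 0x31007  P=1,RW=1,US=1,PS=0
  L2 @0x31[21] → 0x33007  P=1,RW=1,US=1,PS=0
  L3 @0x33[13] → 0x34007  P=1,RW=1,US=1,PS=0
  ✓ 0x34C67  — 4 lookups

Entries read for #0: 3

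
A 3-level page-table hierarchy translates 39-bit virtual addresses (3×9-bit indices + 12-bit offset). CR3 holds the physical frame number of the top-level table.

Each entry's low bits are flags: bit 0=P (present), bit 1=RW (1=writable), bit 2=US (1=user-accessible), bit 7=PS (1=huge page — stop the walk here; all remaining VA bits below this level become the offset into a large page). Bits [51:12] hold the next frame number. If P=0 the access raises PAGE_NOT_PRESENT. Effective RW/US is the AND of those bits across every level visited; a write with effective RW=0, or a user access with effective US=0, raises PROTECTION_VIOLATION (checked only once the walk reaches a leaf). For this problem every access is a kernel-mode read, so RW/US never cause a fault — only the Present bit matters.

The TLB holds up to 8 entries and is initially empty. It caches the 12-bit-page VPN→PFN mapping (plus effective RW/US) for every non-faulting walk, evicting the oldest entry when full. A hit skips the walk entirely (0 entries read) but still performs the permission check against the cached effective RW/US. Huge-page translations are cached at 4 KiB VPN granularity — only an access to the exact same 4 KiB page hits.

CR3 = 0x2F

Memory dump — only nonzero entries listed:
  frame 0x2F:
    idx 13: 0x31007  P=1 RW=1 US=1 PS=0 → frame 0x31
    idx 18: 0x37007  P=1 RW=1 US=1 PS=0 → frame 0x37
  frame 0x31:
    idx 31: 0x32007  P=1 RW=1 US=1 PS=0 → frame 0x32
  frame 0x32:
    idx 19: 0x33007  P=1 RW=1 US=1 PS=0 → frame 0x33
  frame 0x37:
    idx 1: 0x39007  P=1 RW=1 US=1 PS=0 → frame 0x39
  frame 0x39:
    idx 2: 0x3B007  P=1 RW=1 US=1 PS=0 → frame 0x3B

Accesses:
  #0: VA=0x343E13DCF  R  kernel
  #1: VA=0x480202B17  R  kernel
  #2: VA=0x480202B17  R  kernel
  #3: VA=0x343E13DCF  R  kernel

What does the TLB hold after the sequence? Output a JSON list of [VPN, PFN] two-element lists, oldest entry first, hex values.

Trace:
#0 VA=0x343E13DCF (r,kernel):
  lvl0: tbl 0x2F, slot 13 ⇒ 0x31007 (P1/RW1/US1/PS0)
  lvl1: tbl 0x31, slot 31 ⇒ 0x32007 (P1/RW1/US1/PS0)
  lvl2: tbl 0x32, slot 19 ⇒ 0x33007 (P1/RW1/US1/PS0)
  ⇒ phys 0x33DCF  [3 reads]
#1 VA=0x480202B17 (r,kernel):
  lvl0: tbl 0x2F, slot 18 ⇒ 0x37007 (P1/RW1/US1/PS0)
  lvl1: tbl 0x37, slot 1 ⇒ 0x39007 (P1/RW1/US1/PS0)
  lvl2: tbl 0x39, slot 2 ⇒ 0x3B007 (P1/RW1/US1/PS0)
  ⇒ phys 0x3BB17  [3 reads]
#2 VA=0x480202B17 (r,kernel):
  TLB hit vpn=0x480202 → PA=0x3BB17
#3 VA=0x343E13DCF (r,kernel):
  TLB hit vpn=0x343E13 → PA=0x33DCF

TLB: [["0x343E13", "0x33"], ["0x480202", "0x3B"]]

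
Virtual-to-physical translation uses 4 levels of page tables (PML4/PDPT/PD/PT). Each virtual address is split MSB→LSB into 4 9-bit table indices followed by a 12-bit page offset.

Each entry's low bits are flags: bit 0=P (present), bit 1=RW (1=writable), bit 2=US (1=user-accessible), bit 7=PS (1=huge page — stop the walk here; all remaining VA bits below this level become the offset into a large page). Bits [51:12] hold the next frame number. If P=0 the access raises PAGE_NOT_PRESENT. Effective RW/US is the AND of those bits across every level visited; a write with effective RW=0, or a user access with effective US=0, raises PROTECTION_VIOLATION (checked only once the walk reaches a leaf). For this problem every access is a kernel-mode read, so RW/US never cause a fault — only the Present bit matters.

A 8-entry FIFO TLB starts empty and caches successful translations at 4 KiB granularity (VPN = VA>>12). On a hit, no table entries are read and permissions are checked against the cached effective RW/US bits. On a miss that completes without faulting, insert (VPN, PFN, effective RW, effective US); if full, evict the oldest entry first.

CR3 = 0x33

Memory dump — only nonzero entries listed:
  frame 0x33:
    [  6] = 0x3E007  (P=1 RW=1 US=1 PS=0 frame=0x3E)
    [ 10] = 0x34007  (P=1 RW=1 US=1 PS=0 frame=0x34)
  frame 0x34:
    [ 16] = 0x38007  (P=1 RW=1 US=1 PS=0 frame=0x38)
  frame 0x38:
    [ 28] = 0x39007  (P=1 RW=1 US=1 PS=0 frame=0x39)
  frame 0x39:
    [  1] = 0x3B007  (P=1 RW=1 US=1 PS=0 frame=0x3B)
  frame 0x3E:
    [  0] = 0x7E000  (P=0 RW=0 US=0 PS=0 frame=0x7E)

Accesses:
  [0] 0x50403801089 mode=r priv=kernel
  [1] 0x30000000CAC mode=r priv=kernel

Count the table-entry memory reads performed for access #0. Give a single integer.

Per-access translation:
#0 VA=0x50403801089 (r,kernel):
  L0: frame=0x33 idx=10 entry=0x34007 [P=1 RW=1 US=1 PS=0]
  L1: frame=0x34 idx=16 entry=0x38007 [P=1 RW=1 US=1 PS=0]
  L2: frame=0x38 idx=28 entry=0x39007 [P=1 RW=1 US=1 PS=0]
  L3: frame=0x39 idx=1 entry=0x3B007 [P=1 RW=1 US=1 PS=0]
  → PA=0x3B089  (4 entries read)
#1 VA=0x30000000CAC (r,kernel):
  L0: frame=0x33 idx=6 entry=0x3E007 [P=1 RW=1 US=1 PS=0]
  L1: frame=0x3E idx=0 entry=0x7E000 [P=0 RW=0 US=0 PS=0]
  ✗ PAGE_NOT_PRESENT  [2 reads]

Entries read for #0: 4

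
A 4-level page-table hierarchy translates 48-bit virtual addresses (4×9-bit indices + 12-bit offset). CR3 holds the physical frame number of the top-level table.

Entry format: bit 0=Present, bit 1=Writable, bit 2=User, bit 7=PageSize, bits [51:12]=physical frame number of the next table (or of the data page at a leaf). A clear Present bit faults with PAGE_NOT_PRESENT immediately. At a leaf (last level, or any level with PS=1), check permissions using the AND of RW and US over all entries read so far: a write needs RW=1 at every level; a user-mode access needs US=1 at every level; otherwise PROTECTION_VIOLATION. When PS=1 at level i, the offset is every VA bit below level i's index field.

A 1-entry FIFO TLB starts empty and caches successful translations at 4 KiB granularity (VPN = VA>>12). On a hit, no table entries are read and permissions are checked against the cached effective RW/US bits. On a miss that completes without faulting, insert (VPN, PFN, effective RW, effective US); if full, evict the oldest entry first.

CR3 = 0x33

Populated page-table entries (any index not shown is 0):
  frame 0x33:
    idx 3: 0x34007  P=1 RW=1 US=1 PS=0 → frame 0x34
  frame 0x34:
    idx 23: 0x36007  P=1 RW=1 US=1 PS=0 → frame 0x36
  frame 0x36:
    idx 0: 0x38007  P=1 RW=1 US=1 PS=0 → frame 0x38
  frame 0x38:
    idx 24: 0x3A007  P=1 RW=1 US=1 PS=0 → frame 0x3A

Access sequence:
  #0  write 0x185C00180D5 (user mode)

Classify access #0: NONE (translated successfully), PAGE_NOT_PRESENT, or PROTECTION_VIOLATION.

Walk each access:
#0 VA=0x185C00180D5 (w,user):
  [0] read 0x33 idx=3: raw=0x34007 flags P=1 W=1 U=1 S=0
  [1] read 0x34 idx=23: raw=0x36007 flags P=1 W=1 U=1 S=0
  [2] read 0x36 idx=0: raw=0x38007 flags P=1 W=1 U=1 S=0
  [3] read 0x38 idx=24: raw=0x3A007 flags P=1 W=1 U=1 S=0
  ✓ 0x3A0D5  — 4 lookups

Access #0 fault: NONE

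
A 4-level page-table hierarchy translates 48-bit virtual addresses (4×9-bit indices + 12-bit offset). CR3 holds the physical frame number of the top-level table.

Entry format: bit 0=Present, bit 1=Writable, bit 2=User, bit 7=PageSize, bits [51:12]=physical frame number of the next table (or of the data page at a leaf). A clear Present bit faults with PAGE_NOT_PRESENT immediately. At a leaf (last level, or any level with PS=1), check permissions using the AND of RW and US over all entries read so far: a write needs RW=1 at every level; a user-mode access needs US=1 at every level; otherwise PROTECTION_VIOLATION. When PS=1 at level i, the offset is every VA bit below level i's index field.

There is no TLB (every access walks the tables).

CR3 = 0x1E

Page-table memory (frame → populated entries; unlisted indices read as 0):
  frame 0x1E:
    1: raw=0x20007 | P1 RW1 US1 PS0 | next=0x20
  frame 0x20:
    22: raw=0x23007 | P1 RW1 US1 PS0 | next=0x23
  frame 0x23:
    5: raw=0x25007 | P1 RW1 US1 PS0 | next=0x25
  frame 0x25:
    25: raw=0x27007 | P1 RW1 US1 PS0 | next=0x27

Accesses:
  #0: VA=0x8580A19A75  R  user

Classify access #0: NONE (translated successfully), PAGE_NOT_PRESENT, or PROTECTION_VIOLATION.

Walk each access:
#0 VA=0x8580A19A75 (r,user):
  L0: frame=0x1E idx=1 entry=0x20007 [P=1 RW=1 US=1 PS=0]
  L1: frame=0x20 idx=22 entry=0x23007 [P=1 RW=1 US=1 PS=0]
  L2: frame=0x23 idx=5 entry=0x25007 [P=1 RW=1 US=1 PS=0]
  L3: frame=0x25 idx=25 entry=0x27007 [P=1 RW=1 US=1 PS=0]
  → PA=0x27A75  (4 entries read)

Access #0 fault: NONE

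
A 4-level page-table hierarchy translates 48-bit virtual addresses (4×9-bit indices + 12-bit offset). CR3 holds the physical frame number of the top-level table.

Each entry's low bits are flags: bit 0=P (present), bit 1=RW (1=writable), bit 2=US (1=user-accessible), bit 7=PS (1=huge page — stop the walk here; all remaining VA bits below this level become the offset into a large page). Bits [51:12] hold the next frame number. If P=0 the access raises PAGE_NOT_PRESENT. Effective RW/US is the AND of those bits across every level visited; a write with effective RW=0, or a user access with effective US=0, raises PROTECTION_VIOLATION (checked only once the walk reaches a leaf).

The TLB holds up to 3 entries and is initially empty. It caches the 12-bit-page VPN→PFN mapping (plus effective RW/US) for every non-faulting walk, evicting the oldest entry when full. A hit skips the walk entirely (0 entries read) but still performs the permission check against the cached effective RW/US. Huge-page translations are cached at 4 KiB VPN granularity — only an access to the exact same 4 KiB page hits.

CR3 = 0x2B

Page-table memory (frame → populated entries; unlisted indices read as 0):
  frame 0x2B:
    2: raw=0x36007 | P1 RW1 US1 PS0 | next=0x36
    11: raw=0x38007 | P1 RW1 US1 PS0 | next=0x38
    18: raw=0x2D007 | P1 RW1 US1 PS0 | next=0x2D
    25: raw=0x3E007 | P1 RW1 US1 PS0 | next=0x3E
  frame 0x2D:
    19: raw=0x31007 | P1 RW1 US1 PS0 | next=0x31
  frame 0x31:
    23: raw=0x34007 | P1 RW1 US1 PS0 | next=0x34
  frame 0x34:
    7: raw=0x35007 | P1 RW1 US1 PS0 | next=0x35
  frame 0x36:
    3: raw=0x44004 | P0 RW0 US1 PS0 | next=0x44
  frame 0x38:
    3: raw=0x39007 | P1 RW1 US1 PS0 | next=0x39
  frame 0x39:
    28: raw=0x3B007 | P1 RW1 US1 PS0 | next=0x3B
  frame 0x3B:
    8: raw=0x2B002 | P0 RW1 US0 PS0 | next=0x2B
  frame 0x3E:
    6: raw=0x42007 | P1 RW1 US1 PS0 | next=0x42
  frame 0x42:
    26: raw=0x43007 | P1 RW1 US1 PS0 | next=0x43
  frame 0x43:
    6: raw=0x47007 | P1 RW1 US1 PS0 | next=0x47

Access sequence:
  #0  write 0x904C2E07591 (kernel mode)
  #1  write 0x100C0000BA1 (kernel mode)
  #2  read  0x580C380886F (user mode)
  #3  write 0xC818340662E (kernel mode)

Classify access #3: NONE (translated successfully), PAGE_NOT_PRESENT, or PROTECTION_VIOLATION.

Trace:
#0 VA=0x904C2E07591 (w,kernel):
  L0 @0x2B[18] → 0x2D007  P=1,RW=1,US=1,PS=0
  L1 @0x2D[19] → 0x31007  P=1,RW=1,US=1,PS=0
  L2 @0x31[23] → 0x34007  P=1,RW=1,US=1,PS=0
  L3 @0x34[7] → 0x35007  P=1,RW=1,US=1,PS=0
  → PA=0x35591  (4 entries read)
#1 VA=0x100C0000BA1 (w,kernel):
  L0 @0x2B[2] → 0x36007  P=1,RW=1,US=1,PS=0
  L1 @0x36[3] → 0x44004  P=0,RW=0,US=1,PS=0
  → PAGE_NOT_PRESENT  (2 entries read)
#2 VA=0x580C380886F (r,user):
  L0 @0x2B[11] → 0x38007  P=1,RW=1,US=1,PS=0
  L1 @0x38[3] → 0x39007  P=1,RW=1,US=1,PS=0
  L2 @0x39[28] → 0x3B007  P=1,RW=1,US=1,PS=0
  L3 @0x3B[8] → 0x2B002  P=0,RW=1,US=0,PS=0
  → PAGE_NOT_PRESENT  (4 entries read)
#3 VA=0xC818340662E (w,kernel):
  L0 @0x2B[25] → 0x3E007  P=1,RW=1,US=1,PS=0
  L1 @0x3E[6] → 0x42007  P=1,RW=1,US=1,PS=0
  L2 @0x42[26] → 0x43007  P=1,RW=1,US=1,PS=0
  L3 @0x43[6] → 0x47007  P=1,RW=1,US=1,PS=0
  → PA=0x4762E  (4 entries read)

Access #3 fault: NONE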